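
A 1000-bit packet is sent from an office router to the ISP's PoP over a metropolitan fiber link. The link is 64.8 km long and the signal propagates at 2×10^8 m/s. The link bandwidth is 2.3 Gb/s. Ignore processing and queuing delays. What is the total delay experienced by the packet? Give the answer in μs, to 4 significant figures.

Transmission delay = L/R = 1000 / 2300000000 = 0.434783 μs.
Propagation delay = d/s = 64800 m / 200000000 m/s = 324 μs.
Total = 324.4 μs.

324.4 μs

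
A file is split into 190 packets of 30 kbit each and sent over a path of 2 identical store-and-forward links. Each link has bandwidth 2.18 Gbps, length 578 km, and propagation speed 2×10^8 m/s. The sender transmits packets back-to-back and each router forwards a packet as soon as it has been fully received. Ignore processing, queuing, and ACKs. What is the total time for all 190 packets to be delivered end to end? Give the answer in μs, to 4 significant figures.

8408 μs

Per-hop transmission t_tx = L/R = 30000/2180000000 = 13.7615 μs.
Per-hop propagation t_prop = 578000/200000000 = 2890 μs.
Pipeline fill: first packet needs 2·t_tx to clear all hops; remaining 189 packets each add one t_tx.
Total = (2+190-1)·t_tx + 2·t_prop = 191·13.7615 + 2·2890 = 8408 μs.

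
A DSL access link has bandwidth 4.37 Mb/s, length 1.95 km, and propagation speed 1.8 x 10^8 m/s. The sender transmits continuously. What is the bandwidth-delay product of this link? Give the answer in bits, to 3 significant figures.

Propagation delay = 1950 / 180000000 = 1.08333e-05 s.
BDP = R × t_prop = 4370000 × 1.08333e-05 = 47.3417 bits.

47.3 bits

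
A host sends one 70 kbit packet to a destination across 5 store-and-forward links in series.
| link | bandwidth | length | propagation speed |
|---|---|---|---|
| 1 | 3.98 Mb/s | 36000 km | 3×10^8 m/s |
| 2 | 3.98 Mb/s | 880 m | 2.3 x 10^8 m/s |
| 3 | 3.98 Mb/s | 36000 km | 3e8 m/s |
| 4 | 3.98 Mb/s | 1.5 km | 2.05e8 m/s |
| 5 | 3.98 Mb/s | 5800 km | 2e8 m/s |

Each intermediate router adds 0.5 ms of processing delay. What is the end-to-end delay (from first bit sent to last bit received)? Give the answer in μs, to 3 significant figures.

L = 70000 bits.
Transmission delay per hop = L/R = 70000/3980000 = 17587.9 μs; 5 hops → 87939.7 μs.
Propagation delays (d/s per hop): 120000, 3.82609, 120000, 7.31707, 29000 μs; sum = 269011 μs.
Processing at 4 router(s): 4 × 0.5 ms = 2000 μs.
End-to-end = 359000 μs.

359000 μs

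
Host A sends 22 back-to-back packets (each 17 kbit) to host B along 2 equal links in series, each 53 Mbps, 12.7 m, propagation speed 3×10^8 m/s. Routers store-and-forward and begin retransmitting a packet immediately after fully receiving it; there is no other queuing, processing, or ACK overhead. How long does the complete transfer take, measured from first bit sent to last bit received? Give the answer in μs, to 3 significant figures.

7380 μs

Per-hop transmission t_tx = L/R = 17000/53000000 = 320.755 μs.
Per-hop propagation t_prop = 12.7/300000000 = 0.0423333 μs.
Pipeline fill: first packet needs 2·t_tx to clear all hops; remaining 21 packets each add one t_tx.
Total = (2+22-1)·t_tx + 2·t_prop = 23·320.755 + 2·0.0423333 = 7380 μs.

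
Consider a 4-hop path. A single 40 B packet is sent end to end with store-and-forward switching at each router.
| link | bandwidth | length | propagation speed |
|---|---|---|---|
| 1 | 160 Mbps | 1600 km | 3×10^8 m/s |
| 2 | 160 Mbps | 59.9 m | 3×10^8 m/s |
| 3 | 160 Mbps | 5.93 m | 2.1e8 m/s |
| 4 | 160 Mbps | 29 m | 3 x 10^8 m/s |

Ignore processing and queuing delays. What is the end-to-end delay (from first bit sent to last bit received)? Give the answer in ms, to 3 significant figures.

L = 40 × 8 = 320 bits.
Transmission delay per hop = L/R = 320/160000000 = 0.002 ms; 4 hops → 0.008 ms.
Propagation delays (d/s per hop): 5.33333, 0.000199667, 2.82381e-05, 9.66667e-05 ms; sum = 5.33366 ms.
End-to-end = 5.34 ms.

5.34 ms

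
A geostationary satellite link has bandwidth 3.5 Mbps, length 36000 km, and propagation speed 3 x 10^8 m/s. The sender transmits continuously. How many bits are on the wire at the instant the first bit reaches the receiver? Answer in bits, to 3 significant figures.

Propagation delay = 36000000 / 300000000 = 0.12 s.
BDP = R × t_prop = 3500000 × 0.12 = 420000 bits.

420000 bits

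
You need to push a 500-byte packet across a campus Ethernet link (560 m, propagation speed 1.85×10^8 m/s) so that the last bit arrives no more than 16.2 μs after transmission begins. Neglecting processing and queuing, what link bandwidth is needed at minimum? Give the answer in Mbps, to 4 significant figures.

303.7 Mbps

L = 4000 bits.
Propagation delay = 560 / 185000000 = 3.02703 μs.
Transmission budget = 16.2 − 3.02703 = 13.173 μs.
R ≥ L / t_tx = 4000 bits / 1.3173e-05 s = 303.7 Mbps.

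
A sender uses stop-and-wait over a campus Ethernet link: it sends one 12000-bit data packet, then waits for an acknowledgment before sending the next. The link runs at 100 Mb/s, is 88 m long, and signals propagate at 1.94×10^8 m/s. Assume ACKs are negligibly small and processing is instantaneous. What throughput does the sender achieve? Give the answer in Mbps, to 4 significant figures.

t_tx = L/R = 12000/100000000 = 0.00012 s.
t_prop = 88/194000000 = 4.53608e-07 s; RTT = 9.07216e-07 s.
Cycle = t_tx + RTT = 0.000120907 s.
Throughput = L / cycle = 12000 / 0.000120907 = 99.25 Mbps.

99.25 Mbps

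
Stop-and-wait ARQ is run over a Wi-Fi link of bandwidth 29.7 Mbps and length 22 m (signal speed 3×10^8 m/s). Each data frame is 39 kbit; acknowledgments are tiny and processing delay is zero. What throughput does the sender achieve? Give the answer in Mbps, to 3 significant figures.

t_tx = L/R = 39000/29700000 = 0.00131313 s.
t_prop = 22/300000000 = 7.33333e-08 s; RTT = 1.46667e-07 s.
Cycle = t_tx + RTT = 0.00131328 s.
Throughput = L / cycle = 39000 / 0.00131328 = 29.7 Mbps.

29.7 Mbps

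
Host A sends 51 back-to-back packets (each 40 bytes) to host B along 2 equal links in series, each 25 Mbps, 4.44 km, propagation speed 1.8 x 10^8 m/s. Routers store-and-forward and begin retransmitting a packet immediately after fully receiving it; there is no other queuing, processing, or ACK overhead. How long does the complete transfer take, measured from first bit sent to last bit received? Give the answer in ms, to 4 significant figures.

0.7149 ms

Per-hop transmission t_tx = L/R = 320/25000000 = 0.0128 ms.
Per-hop propagation t_prop = 4440/180000000 = 0.0246667 ms.
Pipeline fill: first packet needs 2·t_tx to clear all hops; remaining 50 packets each add one t_tx.
Total = (2+51-1)·t_tx + 2·t_prop = 52·0.0128 + 2·0.0246667 = 0.7149 ms.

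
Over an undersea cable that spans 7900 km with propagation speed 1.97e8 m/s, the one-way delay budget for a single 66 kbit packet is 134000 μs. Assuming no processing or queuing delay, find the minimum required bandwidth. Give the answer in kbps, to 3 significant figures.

703 kbps

Propagation delay = 7900000 / 197000000 = 40101.5 μs.
Transmission budget = 134000 − 40101.5 = 93898.5 μs.
R ≥ L / t_tx = 66000 bits / 0.0938985 s = 703 kbps.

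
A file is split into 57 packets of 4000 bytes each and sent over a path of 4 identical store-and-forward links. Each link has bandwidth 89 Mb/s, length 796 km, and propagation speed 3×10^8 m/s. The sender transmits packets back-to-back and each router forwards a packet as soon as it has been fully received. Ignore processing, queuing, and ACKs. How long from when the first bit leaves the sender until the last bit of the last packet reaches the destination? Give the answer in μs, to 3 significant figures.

Per-hop transmission t_tx = L/R = 32000/89000000 = 359.551 μs.
Per-hop propagation t_prop = 796000/300000000 = 2653.33 μs.
Pipeline fill: first packet needs 4·t_tx to clear all hops; remaining 56 packets each add one t_tx.
Total = (4+57-1)·t_tx + 4·t_prop = 60·359.551 + 4·2653.33 = 32200 μs.

32200 μs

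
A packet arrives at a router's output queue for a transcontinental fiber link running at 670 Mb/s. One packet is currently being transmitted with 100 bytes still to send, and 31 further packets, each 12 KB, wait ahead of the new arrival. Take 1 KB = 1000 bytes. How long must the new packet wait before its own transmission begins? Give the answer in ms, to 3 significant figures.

4.44 ms

Each queued packet: L/R = 96000/670000000 = 0.143284 ms.
31 queued → 4.44179 ms.
Plus remaining 800 bits of current packet: 0.00119403 ms.
Queuing delay = 4.44 ms.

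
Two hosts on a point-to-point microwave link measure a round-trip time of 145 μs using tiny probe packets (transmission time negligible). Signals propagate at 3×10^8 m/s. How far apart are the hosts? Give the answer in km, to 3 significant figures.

One-way propagation = RTT/2 = 72.5 μs.
d = s × t = 300000000 × 7.25e-05 = 21.8 km.

21.8 km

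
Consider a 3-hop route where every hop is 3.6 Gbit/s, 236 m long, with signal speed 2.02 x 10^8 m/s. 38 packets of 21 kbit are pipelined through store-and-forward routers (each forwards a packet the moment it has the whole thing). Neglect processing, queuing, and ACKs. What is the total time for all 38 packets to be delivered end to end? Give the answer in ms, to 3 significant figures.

0.237 ms

Per-hop transmission t_tx = L/R = 21000/3600000000 = 0.00583333 ms.
Per-hop propagation t_prop = 236/202000000 = 0.00116832 ms.
Pipeline fill: first packet needs 3·t_tx to clear all hops; remaining 37 packets each add one t_tx.
Total = (3+38-1)·t_tx + 3·t_prop = 40·0.00583333 + 3·0.00116832 = 0.237 ms.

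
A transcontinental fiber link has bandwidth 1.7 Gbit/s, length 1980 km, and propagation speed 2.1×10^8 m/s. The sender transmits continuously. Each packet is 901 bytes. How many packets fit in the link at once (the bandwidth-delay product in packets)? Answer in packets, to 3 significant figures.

Propagation delay = 1980000 / 210000000 = 0.00942857 s.
BDP = R × t_prop = 1700000000 × 0.00942857 = 16028600 bits.
In packets of 7208 bits: 2220 packets.

2220 packets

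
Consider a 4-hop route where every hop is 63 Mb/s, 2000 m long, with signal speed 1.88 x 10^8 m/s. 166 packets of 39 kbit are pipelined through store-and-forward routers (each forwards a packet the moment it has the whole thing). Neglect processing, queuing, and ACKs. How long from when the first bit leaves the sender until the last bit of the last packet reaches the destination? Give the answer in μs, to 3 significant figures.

105000 μs

Per-hop transmission t_tx = L/R = 39000/63000000 = 619.048 μs.
Per-hop propagation t_prop = 2000/188000000 = 10.6383 μs.
Pipeline fill: first packet needs 4·t_tx to clear all hops; remaining 165 packets each add one t_tx.
Total = (4+166-1)·t_tx + 4·t_prop = 169·619.048 + 4·10.6383 = 105000 μs.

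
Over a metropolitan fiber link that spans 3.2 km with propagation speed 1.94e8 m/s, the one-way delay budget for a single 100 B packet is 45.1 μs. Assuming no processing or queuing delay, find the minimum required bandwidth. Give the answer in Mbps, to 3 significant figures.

28.0 Mbps

L = 800 bits.
Propagation delay = 3200 / 194000000 = 16.4948 μs.
Transmission budget = 45.1 − 16.4948 = 28.6052 μs.
R ≥ L / t_tx = 800 bits / 2.86052e-05 s = 28.0 Mbps.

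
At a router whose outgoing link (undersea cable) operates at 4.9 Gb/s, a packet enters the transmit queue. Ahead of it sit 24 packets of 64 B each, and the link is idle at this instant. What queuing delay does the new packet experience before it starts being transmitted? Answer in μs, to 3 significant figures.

Each queued packet: L/R = 512/4900000000 = 0.10449 μs.
24 queued → 2.50776 μs.
Queuing delay = 2.51 μs.

2.51 μs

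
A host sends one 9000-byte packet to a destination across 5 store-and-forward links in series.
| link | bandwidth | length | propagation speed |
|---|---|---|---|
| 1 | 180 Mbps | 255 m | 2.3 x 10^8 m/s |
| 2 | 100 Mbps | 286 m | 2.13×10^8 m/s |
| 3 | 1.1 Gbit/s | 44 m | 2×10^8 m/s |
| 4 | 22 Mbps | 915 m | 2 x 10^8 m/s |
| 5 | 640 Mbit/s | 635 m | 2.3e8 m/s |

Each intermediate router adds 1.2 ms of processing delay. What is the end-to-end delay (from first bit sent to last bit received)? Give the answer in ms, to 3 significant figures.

L = 9000 × 8 = 72000 bits.
Transmission delays (L/R per hop): 0.4, 0.72, 0.0654545, 3.27273, 0.1125 ms; sum = 4.57068 ms.
Propagation delays (d/s per hop): 0.0011087, 0.00134272, 0.00022, 0.004575, 0.00276087 ms; sum = 0.0100073 ms.
Processing at 4 router(s): 4 × 1.2 ms = 4.8 ms.
End-to-end = 9.38 ms.

9.38 ms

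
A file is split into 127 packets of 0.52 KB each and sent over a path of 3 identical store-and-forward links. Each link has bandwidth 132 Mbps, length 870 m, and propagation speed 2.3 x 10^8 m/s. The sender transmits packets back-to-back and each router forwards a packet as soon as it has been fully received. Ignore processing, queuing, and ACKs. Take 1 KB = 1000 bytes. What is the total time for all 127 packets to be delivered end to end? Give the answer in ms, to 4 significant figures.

Per-hop transmission t_tx = L/R = 4160/132000000 = 0.0315152 ms.
Per-hop propagation t_prop = 870/2.3e+08 = 0.00378261 ms.
Pipeline fill: first packet needs 3·t_tx to clear all hops; remaining 126 packets each add one t_tx.
Total = (3+127-1)·t_tx + 3·t_prop = 129·0.0315152 + 3·0.00378261 = 4.077 ms.

4.077 ms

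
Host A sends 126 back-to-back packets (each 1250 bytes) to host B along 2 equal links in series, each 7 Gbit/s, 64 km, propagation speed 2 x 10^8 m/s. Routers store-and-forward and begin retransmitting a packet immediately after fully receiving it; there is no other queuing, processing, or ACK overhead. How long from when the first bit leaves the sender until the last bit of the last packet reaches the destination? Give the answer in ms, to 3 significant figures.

Per-hop transmission t_tx = L/R = 10000/7000000000 = 0.00142857 ms.
Per-hop propagation t_prop = 64000/200000000 = 0.32 ms.
Pipeline fill: first packet needs 2·t_tx to clear all hops; remaining 125 packets each add one t_tx.
Total = (2+126-1)·t_tx + 2·t_prop = 127·0.00142857 + 2·0.32 = 0.821 ms.

0.821 ms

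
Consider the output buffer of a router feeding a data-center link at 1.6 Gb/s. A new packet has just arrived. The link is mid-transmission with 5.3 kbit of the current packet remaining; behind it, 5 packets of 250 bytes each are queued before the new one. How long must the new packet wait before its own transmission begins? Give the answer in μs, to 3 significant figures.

9.56 μs

Each queued packet: L/R = 2000/1600000000 = 1.25 μs.
5 queued → 6.25 μs.
Plus remaining 5300 bits of current packet: 3.3125 μs.
Queuing delay = 9.56 μs.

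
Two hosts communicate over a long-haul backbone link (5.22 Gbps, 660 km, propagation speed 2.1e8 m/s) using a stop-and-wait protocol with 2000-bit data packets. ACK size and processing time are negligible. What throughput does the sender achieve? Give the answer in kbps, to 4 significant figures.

318.2 kbps

t_tx = L/R = 2000/5220000000 = 3.83142e-07 s.
t_prop = 660000/210000000 = 0.00314286 s; RTT = 0.00628571 s.
Cycle = t_tx + RTT = 0.0062861 s.
Throughput = L / cycle = 2000 / 0.0062861 = 318.2 kbps.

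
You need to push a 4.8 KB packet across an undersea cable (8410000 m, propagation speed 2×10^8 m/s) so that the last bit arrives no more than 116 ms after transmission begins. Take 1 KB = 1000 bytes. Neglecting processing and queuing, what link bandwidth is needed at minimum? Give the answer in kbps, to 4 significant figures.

519.3 kbps

L = 38400 bits.
Propagation delay = 8410000 / 200000000 = 42.05 ms.
Transmission budget = 116 − 42.05 = 73.95 ms.
R ≥ L / t_tx = 38400 bits / 0.07395 s = 519.3 kbps.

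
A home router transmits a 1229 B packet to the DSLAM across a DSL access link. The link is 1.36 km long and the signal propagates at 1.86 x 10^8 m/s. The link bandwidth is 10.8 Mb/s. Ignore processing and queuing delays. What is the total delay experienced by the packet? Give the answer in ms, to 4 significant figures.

0.9177 ms

L = 1229 × 8 = 9832 bits.
Transmission delay = L/R = 9832 / 10800000 = 0.91037 ms.
Propagation delay = d/s = 1360 m / 186000000 m/s = 0.00731183 ms.
Total = 0.9177 ms.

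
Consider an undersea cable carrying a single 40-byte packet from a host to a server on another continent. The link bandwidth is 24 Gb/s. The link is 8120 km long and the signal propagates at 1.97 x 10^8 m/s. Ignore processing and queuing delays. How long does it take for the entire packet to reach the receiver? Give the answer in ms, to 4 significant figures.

L = 40 × 8 = 320 bits.
Transmission delay = L/R = 320 / 24000000000 = 1.33333e-05 ms.
Propagation delay = d/s = 8120000 m / 197000000 m/s = 41.2183 ms.
Total = 41.22 ms.

41.22 ms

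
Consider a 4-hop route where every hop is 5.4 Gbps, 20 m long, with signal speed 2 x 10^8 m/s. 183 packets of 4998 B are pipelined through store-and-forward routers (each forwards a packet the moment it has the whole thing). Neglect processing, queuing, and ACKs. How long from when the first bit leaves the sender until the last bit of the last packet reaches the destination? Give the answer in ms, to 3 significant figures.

Per-hop transmission t_tx = L/R = 39984/5400000000 = 0.00740444 ms.
Per-hop propagation t_prop = 20/200000000 = 0.0001 ms.
Pipeline fill: first packet needs 4·t_tx to clear all hops; remaining 182 packets each add one t_tx.
Total = (4+183-1)·t_tx + 4·t_prop = 186·0.00740444 + 4·0.0001 = 1.38 ms.

1.38 ms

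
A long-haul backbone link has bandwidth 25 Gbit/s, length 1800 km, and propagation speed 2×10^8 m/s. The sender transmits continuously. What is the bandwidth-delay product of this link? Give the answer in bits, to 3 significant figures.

Propagation delay = 1800000 / 200000000 = 0.009 s.
BDP = R × t_prop = 25000000000 × 0.009 = 225000000 bits.

225000000 bits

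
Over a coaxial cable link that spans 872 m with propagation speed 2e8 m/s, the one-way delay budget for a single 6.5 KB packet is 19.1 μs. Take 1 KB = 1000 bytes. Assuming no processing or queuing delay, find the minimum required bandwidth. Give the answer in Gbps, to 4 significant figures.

3.528 Gbps

L = 52000 bits.
Propagation delay = 872 / 200000000 = 4.36 μs.
Transmission budget = 19.1 − 4.36 = 14.74 μs.
R ≥ L / t_tx = 52000 bits / 1.474e-05 s = 3.528 Gbps.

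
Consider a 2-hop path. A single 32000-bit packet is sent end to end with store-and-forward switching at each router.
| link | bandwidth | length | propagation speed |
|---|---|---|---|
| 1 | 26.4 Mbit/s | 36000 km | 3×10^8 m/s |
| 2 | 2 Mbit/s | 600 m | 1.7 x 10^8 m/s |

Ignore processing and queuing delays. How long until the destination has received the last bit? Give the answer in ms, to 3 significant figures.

137 ms

Transmission delays (L/R per hop): 1.21212, 16 ms; sum = 17.2121 ms.
Propagation delays (d/s per hop): 120, 0.00352941 ms; sum = 120.004 ms.
End-to-end = 137 ms.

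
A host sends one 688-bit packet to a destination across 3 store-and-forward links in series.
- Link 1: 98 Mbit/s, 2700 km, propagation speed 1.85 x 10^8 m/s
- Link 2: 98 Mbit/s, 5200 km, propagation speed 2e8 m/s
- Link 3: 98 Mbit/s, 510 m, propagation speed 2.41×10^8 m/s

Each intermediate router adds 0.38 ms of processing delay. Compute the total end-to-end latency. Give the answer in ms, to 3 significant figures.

Transmission delay per hop = L/R = 688/98000000 = 0.00702041 ms; 3 hops → 0.0210612 ms.
Propagation delays (d/s per hop): 14.5946, 26, 0.00211618 ms; sum = 40.5967 ms.
Processing at 2 router(s): 2 × 0.38 ms = 0.76 ms.
End-to-end = 41.4 ms.

41.4 ms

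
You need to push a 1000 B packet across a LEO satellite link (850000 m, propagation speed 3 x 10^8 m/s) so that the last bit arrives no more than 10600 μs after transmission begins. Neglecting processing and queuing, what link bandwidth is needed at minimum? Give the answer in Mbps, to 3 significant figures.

1.03 Mbps

L = 8000 bits.
Propagation delay = 850000 / 300000000 = 2833.33 μs.
Transmission budget = 10600 − 2833.33 = 7766.67 μs.
R ≥ L / t_tx = 8000 bits / 0.00776667 s = 1.03 Mbps.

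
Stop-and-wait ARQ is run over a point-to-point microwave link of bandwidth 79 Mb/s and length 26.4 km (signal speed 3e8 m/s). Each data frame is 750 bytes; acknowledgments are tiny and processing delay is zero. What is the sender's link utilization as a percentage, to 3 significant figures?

30.1 %

t_tx = L/R = 6000/79000000 = 7.59494e-05 s.
t_prop = 26400/300000000 = 8.8e-05 s; RTT = 0.000176 s.
Cycle = t_tx + RTT = 0.000251949 s.
Utilization = t_tx / cycle = 7.59494e-05/0.000251949 = 30.1 %.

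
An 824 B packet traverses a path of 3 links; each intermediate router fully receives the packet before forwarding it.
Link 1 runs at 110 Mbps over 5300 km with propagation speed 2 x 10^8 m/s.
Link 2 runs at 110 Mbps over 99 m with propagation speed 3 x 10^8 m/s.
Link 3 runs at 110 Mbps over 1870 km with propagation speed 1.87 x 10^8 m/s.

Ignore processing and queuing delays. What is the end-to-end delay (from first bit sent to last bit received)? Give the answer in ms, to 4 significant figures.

L = 824 × 8 = 6592 bits.
Transmission delay per hop = L/R = 6592/110000000 = 0.0599273 ms; 3 hops → 0.179782 ms.
Propagation delays (d/s per hop): 26.5, 0.00033, 10 ms; sum = 36.5003 ms.
End-to-end = 36.68 ms.

36.68 ms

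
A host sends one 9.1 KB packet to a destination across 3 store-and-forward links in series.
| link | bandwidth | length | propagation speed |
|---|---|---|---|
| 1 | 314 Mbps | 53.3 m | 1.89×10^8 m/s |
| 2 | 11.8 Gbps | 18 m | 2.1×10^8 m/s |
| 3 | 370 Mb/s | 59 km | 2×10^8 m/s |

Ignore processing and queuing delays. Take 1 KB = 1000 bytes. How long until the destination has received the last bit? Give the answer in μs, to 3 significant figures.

L = 72800 bits.
Transmission delays (L/R per hop): 231.847, 6.16949, 196.757 μs; sum = 434.773 μs.
Propagation delays (d/s per hop): 0.282011, 0.0857143, 295 μs; sum = 295.368 μs.
End-to-end = 730 μs.

730 μs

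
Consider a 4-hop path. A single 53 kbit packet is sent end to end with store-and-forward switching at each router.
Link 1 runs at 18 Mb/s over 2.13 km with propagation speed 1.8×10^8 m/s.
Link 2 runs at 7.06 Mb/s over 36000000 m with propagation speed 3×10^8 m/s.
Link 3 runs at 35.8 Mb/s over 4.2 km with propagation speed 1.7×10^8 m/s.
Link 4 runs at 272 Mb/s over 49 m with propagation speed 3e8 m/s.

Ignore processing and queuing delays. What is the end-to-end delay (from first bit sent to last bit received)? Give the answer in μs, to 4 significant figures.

L = 53000 bits.
Transmission delays (L/R per hop): 2944.44, 7507.08, 1480.45, 194.853 μs; sum = 12126.8 μs.
Propagation delays (d/s per hop): 11.8333, 120000, 24.7059, 0.163333 μs; sum = 120037 μs.
End-to-end = 132200 μs.

132200 μs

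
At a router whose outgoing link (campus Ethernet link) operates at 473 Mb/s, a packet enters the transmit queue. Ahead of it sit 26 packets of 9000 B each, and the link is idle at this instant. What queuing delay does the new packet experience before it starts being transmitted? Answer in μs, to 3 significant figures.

3960 μs

Each queued packet: L/R = 72000/473000000 = 152.22 μs.
26 queued → 3957.72 μs.
Queuing delay = 3960 μs.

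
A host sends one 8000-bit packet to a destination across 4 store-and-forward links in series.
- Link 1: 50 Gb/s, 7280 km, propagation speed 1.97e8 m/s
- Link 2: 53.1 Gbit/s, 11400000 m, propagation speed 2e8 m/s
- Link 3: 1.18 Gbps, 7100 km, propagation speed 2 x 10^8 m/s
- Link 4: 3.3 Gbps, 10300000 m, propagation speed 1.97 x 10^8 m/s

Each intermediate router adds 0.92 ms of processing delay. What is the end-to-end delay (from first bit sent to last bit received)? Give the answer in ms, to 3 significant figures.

Transmission delays (L/R per hop): 0.00016, 0.000150659, 0.00677966, 0.00242424 ms; sum = 0.00951456 ms.
Propagation delays (d/s per hop): 36.9543, 57, 35.5, 52.2843 ms; sum = 181.739 ms.
Processing at 3 router(s): 3 × 0.92 ms = 2.76 ms.
End-to-end = 185 ms.

185 ms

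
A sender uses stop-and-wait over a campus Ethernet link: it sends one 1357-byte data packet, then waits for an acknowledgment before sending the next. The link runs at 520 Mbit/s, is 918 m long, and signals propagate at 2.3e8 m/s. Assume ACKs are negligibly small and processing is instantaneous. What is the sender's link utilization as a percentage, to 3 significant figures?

72.3 %

t_tx = L/R = 10856/520000000 = 2.08769e-05 s.
t_prop = 918/2.3e+08 = 3.9913e-06 s; RTT = 7.98261e-06 s.
Cycle = t_tx + RTT = 2.88595e-05 s.
Utilization = t_tx / cycle = 2.08769e-05/2.88595e-05 = 72.3 %.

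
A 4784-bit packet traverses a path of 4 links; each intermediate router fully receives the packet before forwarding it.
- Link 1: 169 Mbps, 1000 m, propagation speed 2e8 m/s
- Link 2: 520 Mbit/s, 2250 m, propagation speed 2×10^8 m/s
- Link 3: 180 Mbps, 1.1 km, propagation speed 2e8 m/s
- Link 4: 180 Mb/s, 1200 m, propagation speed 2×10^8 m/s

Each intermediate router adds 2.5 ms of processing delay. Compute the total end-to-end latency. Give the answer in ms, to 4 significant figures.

Transmission delays (L/R per hop): 0.0283077, 0.0092, 0.0265778, 0.0265778 ms; sum = 0.0906632 ms.
Propagation delays (d/s per hop): 0.005, 0.01125, 0.0055, 0.006 ms; sum = 0.02775 ms.
Processing at 3 router(s): 3 × 2.5 ms = 7.5 ms.
End-to-end = 7.618 ms.

7.618 ms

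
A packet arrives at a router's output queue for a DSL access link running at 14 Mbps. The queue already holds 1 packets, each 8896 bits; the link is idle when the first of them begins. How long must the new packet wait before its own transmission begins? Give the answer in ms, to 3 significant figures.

Each queued packet: L/R = 8896/14000000 = 0.635429 ms.
1 queued → 0.635429 ms.
Queuing delay = 0.635 ms.

0.635 ms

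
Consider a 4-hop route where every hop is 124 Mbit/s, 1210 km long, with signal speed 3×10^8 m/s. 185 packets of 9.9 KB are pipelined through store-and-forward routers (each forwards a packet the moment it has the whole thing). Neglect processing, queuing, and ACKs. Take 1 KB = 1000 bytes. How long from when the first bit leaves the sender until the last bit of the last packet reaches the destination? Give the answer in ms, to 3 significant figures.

136 ms

Per-hop transmission t_tx = L/R = 79200/124000000 = 0.63871 ms.
Per-hop propagation t_prop = 1210000/300000000 = 4.03333 ms.
Pipeline fill: first packet needs 4·t_tx to clear all hops; remaining 184 packets each add one t_tx.
Total = (4+185-1)·t_tx + 4·t_prop = 188·0.63871 + 4·4.03333 = 136 ms.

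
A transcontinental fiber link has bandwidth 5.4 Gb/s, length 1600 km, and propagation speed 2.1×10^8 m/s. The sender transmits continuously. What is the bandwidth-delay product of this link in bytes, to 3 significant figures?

Propagation delay = 1600000 / 210000000 = 0.00761905 s.
BDP = R × t_prop = 5400000000 × 0.00761905 = 41142900 bits.
In bytes: 41142900/8 = 5140000 bytes.

5140000 bytes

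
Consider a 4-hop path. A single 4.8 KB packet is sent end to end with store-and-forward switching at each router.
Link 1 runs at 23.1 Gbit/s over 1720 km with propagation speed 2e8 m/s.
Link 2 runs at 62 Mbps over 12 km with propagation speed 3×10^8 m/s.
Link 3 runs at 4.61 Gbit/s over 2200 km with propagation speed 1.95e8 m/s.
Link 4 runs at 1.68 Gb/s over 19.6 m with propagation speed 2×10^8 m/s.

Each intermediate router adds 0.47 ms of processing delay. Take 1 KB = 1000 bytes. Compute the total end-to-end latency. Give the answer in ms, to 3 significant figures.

22.0 ms

L = 38400 bits.
Transmission delays (L/R per hop): 0.00166234, 0.619355, 0.00832972, 0.0228571 ms; sum = 0.652204 ms.
Propagation delays (d/s per hop): 8.6, 0.04, 11.2821, 9.8e-05 ms; sum = 19.9221 ms.
Processing at 3 router(s): 3 × 0.47 ms = 1.41 ms.
End-to-end = 22.0 ms.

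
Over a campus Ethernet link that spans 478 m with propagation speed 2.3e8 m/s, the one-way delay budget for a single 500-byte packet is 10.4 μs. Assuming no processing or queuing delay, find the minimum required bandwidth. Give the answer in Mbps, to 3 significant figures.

481 Mbps

L = 4000 bits.
Propagation delay = 478 / 2.3e+08 = 2.07826 μs.
Transmission budget = 10.4 − 2.07826 = 8.32174 μs.
R ≥ L / t_tx = 4000 bits / 8.32174e-06 s = 481 Mbps.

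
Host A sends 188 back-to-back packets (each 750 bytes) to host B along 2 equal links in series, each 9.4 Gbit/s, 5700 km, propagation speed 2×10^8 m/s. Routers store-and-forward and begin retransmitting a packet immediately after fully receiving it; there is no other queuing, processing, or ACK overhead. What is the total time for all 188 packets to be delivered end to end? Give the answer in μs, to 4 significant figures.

57120 μs

Per-hop transmission t_tx = L/R = 6000/9400000000 = 0.638298 μs.
Per-hop propagation t_prop = 5700000/200000000 = 28500 μs.
Pipeline fill: first packet needs 2·t_tx to clear all hops; remaining 187 packets each add one t_tx.
Total = (2+188-1)·t_tx + 2·t_prop = 189·0.638298 + 2·28500 = 57120 μs.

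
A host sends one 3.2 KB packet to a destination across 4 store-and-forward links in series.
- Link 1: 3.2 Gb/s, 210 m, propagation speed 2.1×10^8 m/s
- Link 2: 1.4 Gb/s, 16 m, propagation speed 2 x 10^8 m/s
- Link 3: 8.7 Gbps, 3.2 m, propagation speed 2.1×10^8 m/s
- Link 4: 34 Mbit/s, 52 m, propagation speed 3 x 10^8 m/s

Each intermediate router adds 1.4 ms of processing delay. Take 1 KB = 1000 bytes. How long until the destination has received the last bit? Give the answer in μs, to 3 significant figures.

L = 25600 bits.
Transmission delays (L/R per hop): 8, 18.2857, 2.94253, 752.941 μs; sum = 782.169 μs.
Propagation delays (d/s per hop): 1, 0.08, 0.0152381, 0.173333 μs; sum = 1.26857 μs.
Processing at 3 router(s): 3 × 1.4 ms = 4200 μs.
End-to-end = 4980 μs.

4980 μs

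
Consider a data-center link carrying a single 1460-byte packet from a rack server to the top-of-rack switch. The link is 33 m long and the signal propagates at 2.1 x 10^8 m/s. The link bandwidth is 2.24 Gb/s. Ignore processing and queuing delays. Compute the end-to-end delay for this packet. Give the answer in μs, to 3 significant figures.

5.37 μs

L = 1460 × 8 = 11680 bits.
Transmission delay = L/R = 11680 / 2240000000 = 5.21429 μs.
Propagation delay = d/s = 33 m / 210000000 m/s = 0.157143 μs.
Total = 5.37 μs.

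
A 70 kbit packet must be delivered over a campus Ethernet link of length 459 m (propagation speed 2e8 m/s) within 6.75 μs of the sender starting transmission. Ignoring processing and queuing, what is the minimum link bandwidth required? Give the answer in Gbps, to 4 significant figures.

Propagation delay = 459 / 200000000 = 2.295 μs.
Transmission budget = 6.75 − 2.295 = 4.455 μs.
R ≥ L / t_tx = 70000 bits / 4.455e-06 s = 15.71 Gbps.

15.71 Gbps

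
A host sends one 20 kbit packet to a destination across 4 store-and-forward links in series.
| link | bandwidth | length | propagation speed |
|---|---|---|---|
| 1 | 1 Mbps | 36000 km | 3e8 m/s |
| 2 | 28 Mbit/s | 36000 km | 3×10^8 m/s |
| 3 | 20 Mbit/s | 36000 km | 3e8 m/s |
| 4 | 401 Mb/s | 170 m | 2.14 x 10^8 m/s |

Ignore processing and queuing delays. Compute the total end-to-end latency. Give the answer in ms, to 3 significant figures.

L = 20000 bits.
Transmission delays (L/R per hop): 20, 0.714286, 1, 0.0498753 ms; sum = 21.7642 ms.
Propagation delays (d/s per hop): 120, 120, 120, 0.000794393 ms; sum = 360.001 ms.
End-to-end = 382 ms.

382 ms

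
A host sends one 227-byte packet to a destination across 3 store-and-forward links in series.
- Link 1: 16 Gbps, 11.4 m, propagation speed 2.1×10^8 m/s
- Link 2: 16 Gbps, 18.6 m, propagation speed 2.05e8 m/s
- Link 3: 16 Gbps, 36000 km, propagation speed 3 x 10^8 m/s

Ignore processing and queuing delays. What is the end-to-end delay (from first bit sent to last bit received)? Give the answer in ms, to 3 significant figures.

120 ms

L = 227 × 8 = 1816 bits.
Transmission delay per hop = L/R = 1816/16000000000 = 0.0001135 ms; 3 hops → 0.0003405 ms.
Propagation delays (d/s per hop): 5.42857e-05, 9.07317e-05, 120 ms; sum = 120 ms.
End-to-end = 120 ms.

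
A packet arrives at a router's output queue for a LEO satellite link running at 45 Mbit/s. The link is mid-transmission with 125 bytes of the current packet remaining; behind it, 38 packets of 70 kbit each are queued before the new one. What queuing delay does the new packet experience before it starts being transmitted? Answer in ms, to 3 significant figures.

59.1 ms

Each queued packet: L/R = 70000/45000000 = 1.55556 ms.
38 queued → 59.1111 ms.
Plus remaining 1000 bits of current packet: 0.0222222 ms.
Queuing delay = 59.1 ms.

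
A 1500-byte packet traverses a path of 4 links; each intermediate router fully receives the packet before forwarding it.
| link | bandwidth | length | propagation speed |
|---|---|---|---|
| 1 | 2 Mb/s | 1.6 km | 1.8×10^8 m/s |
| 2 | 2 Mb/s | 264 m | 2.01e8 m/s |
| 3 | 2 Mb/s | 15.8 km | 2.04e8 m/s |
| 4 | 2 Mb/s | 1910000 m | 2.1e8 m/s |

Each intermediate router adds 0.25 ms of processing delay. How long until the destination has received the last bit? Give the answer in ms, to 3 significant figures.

33.9 ms

L = 1500 × 8 = 12000 bits.
Transmission delay per hop = L/R = 12000/2000000 = 6 ms; 4 hops → 24 ms.
Propagation delays (d/s per hop): 0.00888889, 0.00131343, 0.077451, 9.09524 ms; sum = 9.18289 ms.
Processing at 3 router(s): 3 × 0.25 ms = 0.75 ms.
End-to-end = 33.9 ms.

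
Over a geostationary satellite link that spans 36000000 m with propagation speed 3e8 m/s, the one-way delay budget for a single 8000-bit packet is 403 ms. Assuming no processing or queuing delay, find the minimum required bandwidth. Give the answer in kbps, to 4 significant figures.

Propagation delay = 36000000 / 300000000 = 120 ms.
Transmission budget = 403 − 120 = 283 ms.
R ≥ L / t_tx = 8000 bits / 0.283 s = 28.27 kbps.

28.27 kbps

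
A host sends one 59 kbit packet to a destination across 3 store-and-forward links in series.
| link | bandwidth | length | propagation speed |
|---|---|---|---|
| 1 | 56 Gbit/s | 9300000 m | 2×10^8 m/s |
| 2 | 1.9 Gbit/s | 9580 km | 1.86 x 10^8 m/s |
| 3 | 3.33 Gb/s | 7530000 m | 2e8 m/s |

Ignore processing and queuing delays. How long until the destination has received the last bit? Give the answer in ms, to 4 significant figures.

135.7 ms

L = 59000 bits.
Transmission delays (L/R per hop): 0.00105357, 0.0310526, 0.0177177 ms; sum = 0.0498239 ms.
Propagation delays (d/s per hop): 46.5, 51.5054, 37.65 ms; sum = 135.655 ms.
End-to-end = 135.7 ms.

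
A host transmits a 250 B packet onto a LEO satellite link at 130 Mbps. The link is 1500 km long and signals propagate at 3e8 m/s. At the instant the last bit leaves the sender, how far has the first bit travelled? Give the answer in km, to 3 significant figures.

t_tx = L/R = 2000/130000000 = 1.53846e-05 s.
Distance = s × t_tx = 300000000 × 1.53846e-05 = 4.62 km.

4.62 km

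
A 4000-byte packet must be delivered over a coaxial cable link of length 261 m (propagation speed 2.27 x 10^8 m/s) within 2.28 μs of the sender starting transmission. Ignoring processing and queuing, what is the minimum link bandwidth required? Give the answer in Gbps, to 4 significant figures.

L = 32000 bits.
Propagation delay = 261 / 227000000 = 1.14978 μs.
Transmission budget = 2.28 − 1.14978 = 1.13022 μs.
R ≥ L / t_tx = 32000 bits / 1.13022e-06 s = 28.31 Gbps.

28.31 Gbps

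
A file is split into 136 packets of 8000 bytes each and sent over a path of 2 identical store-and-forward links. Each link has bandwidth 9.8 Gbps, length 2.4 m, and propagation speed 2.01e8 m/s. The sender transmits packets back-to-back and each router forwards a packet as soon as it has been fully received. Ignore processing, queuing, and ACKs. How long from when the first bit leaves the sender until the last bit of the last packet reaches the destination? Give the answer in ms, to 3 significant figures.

0.895 ms

Per-hop transmission t_tx = L/R = 64000/9800000000 = 0.00653061 ms.
Per-hop propagation t_prop = 2.4/2.01e+08 = 1.19403e-05 ms.
Pipeline fill: first packet needs 2·t_tx to clear all hops; remaining 135 packets each add one t_tx.
Total = (2+136-1)·t_tx + 2·t_prop = 137·0.00653061 + 2·1.19403e-05 = 0.895 ms.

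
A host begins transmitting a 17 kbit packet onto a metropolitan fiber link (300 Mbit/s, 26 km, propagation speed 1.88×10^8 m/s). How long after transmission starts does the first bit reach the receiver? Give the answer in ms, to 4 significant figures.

First bit experiences only propagation delay: d/s = 26000/188000000 = 0.1383 ms.

0.1383 ms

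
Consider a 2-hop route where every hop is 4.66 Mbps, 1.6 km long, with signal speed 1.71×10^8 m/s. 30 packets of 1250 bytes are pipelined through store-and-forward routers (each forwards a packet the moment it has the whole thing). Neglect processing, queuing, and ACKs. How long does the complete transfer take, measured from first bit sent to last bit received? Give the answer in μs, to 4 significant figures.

66540 μs

Per-hop transmission t_tx = L/R = 10000/4660000 = 2145.92 μs.
Per-hop propagation t_prop = 1600/171000000 = 9.35673 μs.
Pipeline fill: first packet needs 2·t_tx to clear all hops; remaining 29 packets each add one t_tx.
Total = (2+30-1)·t_tx + 2·t_prop = 31·2145.92 + 2·9.35673 = 66540 μs.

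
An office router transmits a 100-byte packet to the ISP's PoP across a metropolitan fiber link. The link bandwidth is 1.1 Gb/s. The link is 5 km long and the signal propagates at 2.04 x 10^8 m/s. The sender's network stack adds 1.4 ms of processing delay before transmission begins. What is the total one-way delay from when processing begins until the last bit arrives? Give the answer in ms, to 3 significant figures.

L = 100 × 8 = 800 bits.
Transmission delay = L/R = 800 / 1100000000 = 0.000727273 ms.
Propagation delay = d/s = 5000 m / 204000000 m/s = 0.0245098 ms.
Plus processing delay 1.4 ms = 1.4 ms.
Total = 1.43 ms.

1.43 ms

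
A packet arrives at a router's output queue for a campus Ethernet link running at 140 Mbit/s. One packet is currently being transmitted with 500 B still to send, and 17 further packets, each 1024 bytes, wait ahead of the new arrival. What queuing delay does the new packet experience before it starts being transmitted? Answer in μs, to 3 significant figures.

Each queued packet: L/R = 8192/140000000 = 58.5143 μs.
17 queued → 994.743 μs.
Plus remaining 4000 bits of current packet: 28.5714 μs.
Queuing delay = 1020 μs.

1020 μs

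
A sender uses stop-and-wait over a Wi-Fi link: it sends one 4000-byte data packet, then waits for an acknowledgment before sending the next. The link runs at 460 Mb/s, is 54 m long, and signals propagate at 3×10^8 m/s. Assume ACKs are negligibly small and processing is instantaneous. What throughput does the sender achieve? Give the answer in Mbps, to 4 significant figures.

457.6 Mbps

t_tx = L/R = 32000/460000000 = 6.95652e-05 s.
t_prop = 54/300000000 = 1.8e-07 s; RTT = 3.6e-07 s.
Cycle = t_tx + RTT = 6.99252e-05 s.
Throughput = L / cycle = 32000 / 6.99252e-05 = 457.6 Mbps.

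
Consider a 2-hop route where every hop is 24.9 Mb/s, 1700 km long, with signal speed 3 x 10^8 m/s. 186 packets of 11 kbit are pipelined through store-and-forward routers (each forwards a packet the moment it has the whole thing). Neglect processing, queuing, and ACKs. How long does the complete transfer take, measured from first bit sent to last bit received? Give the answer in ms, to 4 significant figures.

93.94 ms

Per-hop transmission t_tx = L/R = 11000/24900000 = 0.441767 ms.
Per-hop propagation t_prop = 1700000/300000000 = 5.66667 ms.
Pipeline fill: first packet needs 2·t_tx to clear all hops; remaining 185 packets each add one t_tx.
Total = (2+186-1)·t_tx + 2·t_prop = 187·0.441767 + 2·5.66667 = 93.94 ms.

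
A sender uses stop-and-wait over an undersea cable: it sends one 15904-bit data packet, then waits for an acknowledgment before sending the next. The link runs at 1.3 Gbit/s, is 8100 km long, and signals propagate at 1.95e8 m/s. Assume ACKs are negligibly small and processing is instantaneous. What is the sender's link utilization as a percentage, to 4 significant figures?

t_tx = L/R = 15904/1300000000 = 1.22338e-05 s.
t_prop = 8100000/195000000 = 0.0415385 s; RTT = 0.0830769 s.
Cycle = t_tx + RTT = 0.0830892 s.
Utilization = t_tx / cycle = 1.22338e-05/0.0830892 = 0.01472 %.

0.01472 %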